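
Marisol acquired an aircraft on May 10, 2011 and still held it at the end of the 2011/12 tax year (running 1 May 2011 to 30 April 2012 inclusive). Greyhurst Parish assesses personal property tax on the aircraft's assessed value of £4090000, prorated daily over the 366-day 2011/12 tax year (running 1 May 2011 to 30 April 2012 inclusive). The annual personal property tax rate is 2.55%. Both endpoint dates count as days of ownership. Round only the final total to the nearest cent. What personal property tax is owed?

Days held (May 10, 2011 – April 30, 2012): 357 out of 366
Tax = £4090000 × 2.55% × 357/366 = £101730.3689

£101730.37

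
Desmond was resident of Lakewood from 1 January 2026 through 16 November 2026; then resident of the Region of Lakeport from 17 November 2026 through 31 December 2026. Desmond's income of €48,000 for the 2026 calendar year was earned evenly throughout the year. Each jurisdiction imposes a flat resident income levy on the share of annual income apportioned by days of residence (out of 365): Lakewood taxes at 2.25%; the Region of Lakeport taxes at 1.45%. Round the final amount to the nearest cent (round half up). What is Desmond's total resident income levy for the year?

€1,032.66

Lakewood, 1 January – 16 November 2026: 320 days → €48,000 × 2.25% × 320/365 = €946.8493
The Region of Lakeport, 17 November – 31 December 2026: 45 days → €48,000 × 1.45% × 45/365 = €85.8082
Total = €1,032.6575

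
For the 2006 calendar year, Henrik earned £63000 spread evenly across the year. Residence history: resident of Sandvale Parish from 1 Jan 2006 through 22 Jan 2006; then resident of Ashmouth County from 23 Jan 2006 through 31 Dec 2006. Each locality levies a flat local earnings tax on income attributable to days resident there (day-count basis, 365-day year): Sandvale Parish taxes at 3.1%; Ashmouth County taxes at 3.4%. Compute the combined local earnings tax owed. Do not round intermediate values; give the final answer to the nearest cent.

£2130.61

Sandvale Parish, 1 Jan – 22 Jan 2006: 22 days → £63000 × 3.1% × 22/365 = £117.7151
Ashmouth County, 23 Jan – 31 Dec 2006: 343 days → £63000 × 3.4% × 343/365 = £2012.8932
Total = £2130.6082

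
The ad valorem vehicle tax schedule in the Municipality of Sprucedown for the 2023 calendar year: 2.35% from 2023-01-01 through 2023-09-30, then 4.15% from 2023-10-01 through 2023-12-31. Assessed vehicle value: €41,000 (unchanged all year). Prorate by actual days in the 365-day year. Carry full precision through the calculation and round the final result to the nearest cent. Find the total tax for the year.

€1,149.52

2023-01-01 to 2023-09-30: 273 days at 2.35% → €41,000 × 2.35% × 273/365 = €720.6452
2023-10-01 to 2023-12-31: 92 days at 4.15% → €41,000 × 4.15% × 92/365 = €428.8712
Total = €1,149.5164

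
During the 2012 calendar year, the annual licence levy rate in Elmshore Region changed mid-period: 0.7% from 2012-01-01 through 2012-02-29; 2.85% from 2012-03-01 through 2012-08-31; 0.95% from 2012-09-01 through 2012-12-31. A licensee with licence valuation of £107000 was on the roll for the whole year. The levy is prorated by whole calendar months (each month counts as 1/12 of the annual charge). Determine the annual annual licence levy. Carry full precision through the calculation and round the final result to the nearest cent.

£1988.42

2012-01-01 to 2012-02-29: 2 months at 0.7% → £107000 × 0.7% × 2/12 = £124.8333
2012-03-01 to 2012-08-31: 6 months at 2.85% → £107000 × 2.85% × 6/12 = £1524.7500
2012-09-01 to 2012-12-31: 4 months at 0.95% → £107000 × 0.95% × 4/12 = £338.8333
Total = £1988.4167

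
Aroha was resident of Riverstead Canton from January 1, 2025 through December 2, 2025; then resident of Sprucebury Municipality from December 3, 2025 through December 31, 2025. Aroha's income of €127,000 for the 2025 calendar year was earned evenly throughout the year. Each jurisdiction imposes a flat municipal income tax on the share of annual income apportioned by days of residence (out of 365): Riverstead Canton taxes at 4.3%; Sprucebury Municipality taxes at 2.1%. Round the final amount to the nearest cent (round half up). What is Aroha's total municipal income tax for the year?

Riverstead Canton, January 1 – December 2, 2025: 336 days → €127,000 × 4.3% × 336/365 = €5,027.1123
Sprucebury Municipality, December 3 – December 31, 2025: 29 days → €127,000 × 2.1% × 29/365 = €211.8986
Total = €5,239.0110

€5,239.01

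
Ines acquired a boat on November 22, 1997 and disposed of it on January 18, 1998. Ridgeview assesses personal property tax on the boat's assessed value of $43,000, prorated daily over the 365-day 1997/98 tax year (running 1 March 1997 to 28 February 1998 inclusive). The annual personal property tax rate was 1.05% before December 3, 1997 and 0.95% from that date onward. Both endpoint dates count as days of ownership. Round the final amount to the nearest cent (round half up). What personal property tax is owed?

November 22 – December 2, 1997: 11 days at 1.05% → $43,000 × 1.05% × 11/365 = $13.6068
December 3, 1997 – January 18, 1998: 47 days at 0.95% → $43,000 × 0.95% × 47/365 = $52.6014
Total = $66.2082

$66.21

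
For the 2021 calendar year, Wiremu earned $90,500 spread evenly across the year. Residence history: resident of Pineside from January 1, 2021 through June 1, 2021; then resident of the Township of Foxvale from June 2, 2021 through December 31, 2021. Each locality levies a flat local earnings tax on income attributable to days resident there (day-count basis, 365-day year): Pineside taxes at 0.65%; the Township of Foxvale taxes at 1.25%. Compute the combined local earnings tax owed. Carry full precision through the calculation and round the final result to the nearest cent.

Pineside, January 1 – June 1, 2021: 152 days → $90,500 × 0.65% × 152/365 = $244.9699
The Township of Foxvale, June 2 – December 31, 2021: 213 days → $90,500 × 1.25% × 213/365 = $660.1541
Total = $905.1240

$905.12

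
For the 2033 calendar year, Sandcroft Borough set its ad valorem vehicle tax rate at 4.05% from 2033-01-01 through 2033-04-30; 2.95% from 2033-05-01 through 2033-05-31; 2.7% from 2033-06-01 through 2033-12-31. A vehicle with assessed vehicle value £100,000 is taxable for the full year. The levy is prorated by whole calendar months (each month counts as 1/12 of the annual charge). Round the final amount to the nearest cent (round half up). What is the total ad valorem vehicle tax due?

£3,170.83

2033-01-01 to 2033-04-30: 4 months at 4.05% → £100,000 × 4.05% × 4/12 = £1,350.0000
2033-05-01 to 2033-05-31: 1 month at 2.95% → £100,000 × 2.95% × 1/12 = £245.8333
2033-06-01 to 2033-12-31: 7 months at 2.7% → £100,000 × 2.7% × 7/12 = £1,575.0000
Total = £3,170.8333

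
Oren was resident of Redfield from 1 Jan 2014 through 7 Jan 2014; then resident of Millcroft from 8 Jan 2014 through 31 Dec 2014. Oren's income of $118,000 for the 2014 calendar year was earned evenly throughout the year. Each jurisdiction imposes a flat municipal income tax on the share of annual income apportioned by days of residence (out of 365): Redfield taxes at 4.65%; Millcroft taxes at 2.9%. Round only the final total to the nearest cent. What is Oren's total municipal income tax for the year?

Redfield, 1 Jan – 7 Jan 2014: 7 days → $118,000 × 4.65% × 7/365 = $105.2301
Millcroft, 8 Jan – 31 Dec 2014: 358 days → $118,000 × 2.9% × 358/365 = $3,356.3726
Total = $3,461.6027

$3,461.60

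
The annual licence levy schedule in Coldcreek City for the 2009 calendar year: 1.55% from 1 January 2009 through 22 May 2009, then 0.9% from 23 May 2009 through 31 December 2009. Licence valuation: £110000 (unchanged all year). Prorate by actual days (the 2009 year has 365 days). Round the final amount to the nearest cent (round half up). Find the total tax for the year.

1 January – 22 May 2009: 142 days at 1.55% → £110000 × 1.55% × 142/365 = £663.3151
23 May – 31 December 2009: 223 days at 0.9% → £110000 × 0.9% × 223/365 = £604.8493
Total = £1268.1644

£1268.16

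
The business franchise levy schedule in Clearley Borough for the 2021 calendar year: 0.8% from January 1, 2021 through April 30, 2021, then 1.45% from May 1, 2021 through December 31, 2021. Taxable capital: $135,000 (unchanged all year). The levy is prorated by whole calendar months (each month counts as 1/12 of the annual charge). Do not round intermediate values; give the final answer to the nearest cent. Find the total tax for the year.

January 1 – April 30, 2021: 4 months at 0.8% → $135,000 × 0.8% × 4/12 = $360.0000
May 1 – December 31, 2021: 8 months at 1.45% → $135,000 × 1.45% × 8/12 = $1,305.0000
Total = $1,665.0000

$1,665.00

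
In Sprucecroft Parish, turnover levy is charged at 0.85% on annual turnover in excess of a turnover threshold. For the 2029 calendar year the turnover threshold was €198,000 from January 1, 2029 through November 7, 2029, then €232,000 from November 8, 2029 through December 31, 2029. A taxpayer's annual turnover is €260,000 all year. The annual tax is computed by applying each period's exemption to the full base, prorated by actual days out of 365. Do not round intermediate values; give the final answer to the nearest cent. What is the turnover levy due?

€484.24

January 1 – November 7, 2029: 311 days, exemption €198,000 → (€260,000 − €198,000) × 0.85% × 311/365 = €449.0329
November 8 – December 31, 2029: 54 days, exemption €232,000 → (€260,000 − €232,000) × 0.85% × 54/365 = €35.2110
Total = €484.2438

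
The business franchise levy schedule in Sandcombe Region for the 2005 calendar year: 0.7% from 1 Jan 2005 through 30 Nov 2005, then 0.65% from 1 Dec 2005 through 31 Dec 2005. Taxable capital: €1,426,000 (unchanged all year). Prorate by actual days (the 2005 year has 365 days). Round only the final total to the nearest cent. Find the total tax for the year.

1 Jan – 30 Nov 2005: 334 days at 0.7% → €1,426,000 × 0.7% × 334/365 = €9,134.2137
1 Dec – 31 Dec 2005: 31 days at 0.65% → €1,426,000 × 0.65% × 31/365 = €787.2301
Total = €9,921.4438

€9,921.44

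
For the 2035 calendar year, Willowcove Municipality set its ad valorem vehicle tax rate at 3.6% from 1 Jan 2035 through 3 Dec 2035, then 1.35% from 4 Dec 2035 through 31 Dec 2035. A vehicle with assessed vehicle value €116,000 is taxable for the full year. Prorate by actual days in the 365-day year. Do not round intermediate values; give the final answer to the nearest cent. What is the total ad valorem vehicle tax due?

€3,975.78

1 Jan – 3 Dec 2035: 337 days at 3.6% → €116,000 × 3.6% × 337/365 = €3,855.6493
4 Dec – 31 Dec 2035: 28 days at 1.35% → €116,000 × 1.35% × 28/365 = €120.1315
Total = €3,975.7808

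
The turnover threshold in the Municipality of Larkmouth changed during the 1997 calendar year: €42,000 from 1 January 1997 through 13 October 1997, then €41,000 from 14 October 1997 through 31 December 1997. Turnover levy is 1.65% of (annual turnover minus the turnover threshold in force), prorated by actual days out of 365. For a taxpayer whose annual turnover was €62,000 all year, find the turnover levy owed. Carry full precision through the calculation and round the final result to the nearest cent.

€333.57

1 January – 13 October 1997: 286 days, exemption €42,000 → (€62,000 − €42,000) × 1.65% × 286/365 = €258.5753
14 October – 31 December 1997: 79 days, exemption €41,000 → (€62,000 − €41,000) × 1.65% × 79/365 = €74.9959
Total = €333.5712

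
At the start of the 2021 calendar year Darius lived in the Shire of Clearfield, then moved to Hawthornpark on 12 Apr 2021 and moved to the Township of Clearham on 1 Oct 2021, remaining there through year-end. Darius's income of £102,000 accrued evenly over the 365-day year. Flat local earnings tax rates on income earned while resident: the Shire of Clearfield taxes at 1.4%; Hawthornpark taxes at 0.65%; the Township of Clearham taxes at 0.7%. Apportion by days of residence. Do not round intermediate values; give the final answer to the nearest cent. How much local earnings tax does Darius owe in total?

The Shire of Clearfield, 1 Jan – 11 Apr 2021: 101 days → £102,000 × 1.4% × 101/365 = £395.1452
Hawthornpark, 12 Apr – 30 Sep 2021: 172 days → £102,000 × 0.65% × 172/365 = £312.4274
The Township of Clearham, 1 Oct – 31 Dec 2021: 92 days → £102,000 × 0.7% × 92/365 = £179.9671
Total = £887.5397

£887.54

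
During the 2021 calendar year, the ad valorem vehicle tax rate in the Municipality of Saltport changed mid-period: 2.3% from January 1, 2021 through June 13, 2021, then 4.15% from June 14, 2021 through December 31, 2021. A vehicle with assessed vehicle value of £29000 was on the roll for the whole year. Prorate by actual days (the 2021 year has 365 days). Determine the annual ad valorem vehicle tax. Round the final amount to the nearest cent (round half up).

£962.44

January 1 – June 13, 2021: 164 days at 2.3% → £29000 × 2.3% × 164/365 = £299.6932
June 14 – December 31, 2021: 201 days at 4.15% → £29000 × 4.15% × 201/365 = £662.7493
Total = £962.4425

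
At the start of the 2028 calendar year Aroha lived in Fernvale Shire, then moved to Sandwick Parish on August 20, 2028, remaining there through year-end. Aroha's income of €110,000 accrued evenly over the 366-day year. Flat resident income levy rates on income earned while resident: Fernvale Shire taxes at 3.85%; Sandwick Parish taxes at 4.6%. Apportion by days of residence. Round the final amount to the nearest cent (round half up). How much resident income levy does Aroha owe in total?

€4,537.05

Fernvale Shire, January 1 – August 19, 2028: 232 days → €110,000 × 3.85% × 232/366 = €2,684.4809
Sandwick Parish, August 20 – December 31, 2028: 134 days → €110,000 × 4.6% × 134/366 = €1,852.5683
Total = €4,537.0492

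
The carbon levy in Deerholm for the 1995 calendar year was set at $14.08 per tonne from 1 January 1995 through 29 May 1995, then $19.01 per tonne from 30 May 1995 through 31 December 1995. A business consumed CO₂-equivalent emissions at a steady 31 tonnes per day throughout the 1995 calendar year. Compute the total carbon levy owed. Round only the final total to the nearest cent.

1 January – 29 May 1995: 149 days × 31 tonnes/day = 4,619 tonnes at $14.08/tonne → $65,035.52
30 May – 31 December 1995: 216 days × 31 tonnes/day = 6,696 tonnes at $19.01/tonne → $127,290.96

$192,326.48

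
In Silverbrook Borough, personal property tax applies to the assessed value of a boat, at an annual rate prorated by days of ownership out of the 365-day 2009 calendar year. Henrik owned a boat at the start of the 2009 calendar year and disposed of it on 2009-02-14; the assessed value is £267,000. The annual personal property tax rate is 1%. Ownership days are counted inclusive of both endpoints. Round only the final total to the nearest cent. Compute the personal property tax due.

£329.18

Days held (2009-01-01 to 2009-02-14): 45 out of 365
Tax = £267,000 × 1% × 45/365 = £329.1781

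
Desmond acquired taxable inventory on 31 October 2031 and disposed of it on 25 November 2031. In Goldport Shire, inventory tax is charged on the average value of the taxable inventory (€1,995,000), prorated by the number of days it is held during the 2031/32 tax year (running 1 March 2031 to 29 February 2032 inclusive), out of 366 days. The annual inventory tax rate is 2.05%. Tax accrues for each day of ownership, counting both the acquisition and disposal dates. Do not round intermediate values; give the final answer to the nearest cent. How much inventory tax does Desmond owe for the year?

€2,905.29

Days held (31 October – 25 November 2031): 26 out of 366
Tax = €1,995,000 × 2.05% × 26/366 = €2,905.2869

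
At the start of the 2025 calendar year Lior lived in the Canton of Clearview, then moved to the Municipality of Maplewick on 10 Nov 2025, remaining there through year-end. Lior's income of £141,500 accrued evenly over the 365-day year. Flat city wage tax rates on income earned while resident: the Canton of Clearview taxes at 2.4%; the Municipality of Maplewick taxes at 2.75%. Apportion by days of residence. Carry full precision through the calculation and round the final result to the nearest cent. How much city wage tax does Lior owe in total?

The Canton of Clearview, 1 Jan – 9 Nov 2025: 313 days → £141,500 × 2.4% × 313/365 = £2,912.1863
The Municipality of Maplewick, 10 Nov – 31 Dec 2025: 52 days → £141,500 × 2.75% × 52/365 = £554.3699
Total = £3,466.5562

£3,466.56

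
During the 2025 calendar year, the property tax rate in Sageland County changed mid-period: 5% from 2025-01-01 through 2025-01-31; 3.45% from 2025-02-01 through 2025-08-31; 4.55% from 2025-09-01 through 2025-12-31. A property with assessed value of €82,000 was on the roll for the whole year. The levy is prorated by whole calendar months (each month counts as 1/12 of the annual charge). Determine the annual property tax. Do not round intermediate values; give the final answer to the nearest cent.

€3,235.58

2025-01-01 to 2025-01-31: 1 month at 5% → €82,000 × 5% × 1/12 = €341.6667
2025-02-01 to 2025-08-31: 7 months at 3.45% → €82,000 × 3.45% × 7/12 = €1,650.2500
2025-09-01 to 2025-12-31: 4 months at 4.55% → €82,000 × 4.55% × 4/12 = €1,243.6667
Total = €3,235.5833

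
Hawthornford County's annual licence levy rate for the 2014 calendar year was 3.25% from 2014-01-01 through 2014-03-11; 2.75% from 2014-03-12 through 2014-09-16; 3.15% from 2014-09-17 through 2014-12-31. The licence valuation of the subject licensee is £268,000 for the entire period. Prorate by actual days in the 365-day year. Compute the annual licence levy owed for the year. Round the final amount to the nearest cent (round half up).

£7,938.31

2014-01-01 to 2014-03-11: 70 days at 3.25% → £268,000 × 3.25% × 70/365 = £1,670.4110
2014-03-12 to 2014-09-16: 189 days at 2.75% → £268,000 × 2.75% × 189/365 = £3,816.2466
2014-09-17 to 2014-12-31: 106 days at 3.15% → £268,000 × 3.15% × 106/365 = £2,451.6493
Total = £7,938.3068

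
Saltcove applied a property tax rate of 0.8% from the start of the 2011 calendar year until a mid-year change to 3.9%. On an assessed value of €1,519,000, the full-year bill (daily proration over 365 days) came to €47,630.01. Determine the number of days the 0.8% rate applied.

Let d = days at the first rate; then 365 − d days at the second rate.
€1,519,000 × [0.8%·d + 3.9%·(365−d)] / 365 = €47,630.01
Solving gives d = 90, so the new rate took effect on 1 April 2011.

90 days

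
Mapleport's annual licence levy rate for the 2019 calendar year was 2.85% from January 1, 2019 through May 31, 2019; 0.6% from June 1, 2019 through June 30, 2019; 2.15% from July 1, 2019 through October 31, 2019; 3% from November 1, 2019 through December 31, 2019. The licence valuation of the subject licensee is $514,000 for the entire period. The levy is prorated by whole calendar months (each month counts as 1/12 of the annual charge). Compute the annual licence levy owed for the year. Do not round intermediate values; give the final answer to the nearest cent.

$12,614.42

January 1 – May 31, 2019: 5 months at 2.85% → $514,000 × 2.85% × 5/12 = $6,103.7500
June 1 – June 30, 2019: 1 month at 0.6% → $514,000 × 0.6% × 1/12 = $257.0000
July 1 – October 31, 2019: 4 months at 2.15% → $514,000 × 2.15% × 4/12 = $3,683.6667
November 1 – December 31, 2019: 2 months at 3% → $514,000 × 3% × 2/12 = $2,570.0000
Total = $12,614.4167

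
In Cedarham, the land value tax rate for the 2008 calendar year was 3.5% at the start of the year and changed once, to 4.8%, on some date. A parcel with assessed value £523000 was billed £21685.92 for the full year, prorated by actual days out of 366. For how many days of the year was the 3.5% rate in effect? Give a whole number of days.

184 days

Let d = days at the first rate; then 366 − d days at the second rate.
£523000 × [3.5%·d + 4.8%·(366−d)] / 366 = £21685.92
Solving gives d = 184, so the new rate took effect on July 3, 2008.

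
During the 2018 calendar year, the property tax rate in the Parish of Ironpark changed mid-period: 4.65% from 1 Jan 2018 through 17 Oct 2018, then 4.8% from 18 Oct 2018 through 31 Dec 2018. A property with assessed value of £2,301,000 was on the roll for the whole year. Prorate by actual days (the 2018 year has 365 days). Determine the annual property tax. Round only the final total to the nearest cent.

1 Jan – 17 Oct 2018: 290 days at 4.65% → £2,301,000 × 4.65% × 290/365 = £85,010.9178
18 Oct – 31 Dec 2018: 75 days at 4.8% → £2,301,000 × 4.8% × 75/365 = £22,694.7945
Total = £107,705.7123

£107,705.71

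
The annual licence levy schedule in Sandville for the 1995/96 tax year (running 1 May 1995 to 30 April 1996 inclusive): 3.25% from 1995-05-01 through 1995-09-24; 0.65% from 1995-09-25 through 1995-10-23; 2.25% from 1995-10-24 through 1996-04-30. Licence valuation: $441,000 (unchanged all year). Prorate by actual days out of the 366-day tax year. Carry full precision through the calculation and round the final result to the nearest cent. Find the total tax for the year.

1995-05-01 to 1995-09-24: 147 days at 3.25% → $441,000 × 3.25% × 147/366 = $5,756.4959
1995-09-25 to 1995-10-23: 29 days at 0.65% → $441,000 × 0.65% × 29/366 = $227.1270
1995-10-24 to 1996-04-30: 190 days at 2.25% → $441,000 × 2.25% × 190/366 = $5,151.0246
Total = $11,134.6475

$11,134.65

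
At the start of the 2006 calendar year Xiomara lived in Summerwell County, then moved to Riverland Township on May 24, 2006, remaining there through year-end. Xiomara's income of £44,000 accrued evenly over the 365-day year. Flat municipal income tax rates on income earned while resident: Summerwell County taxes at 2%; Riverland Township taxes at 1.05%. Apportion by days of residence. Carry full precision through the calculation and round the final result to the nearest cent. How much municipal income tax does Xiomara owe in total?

£625.76

Summerwell County, January 1 – May 23, 2006: 143 days → £44,000 × 2% × 143/365 = £344.7671
Riverland Township, May 24 – December 31, 2006: 222 days → £44,000 × 1.05% × 222/365 = £280.9973
Total = £625.7644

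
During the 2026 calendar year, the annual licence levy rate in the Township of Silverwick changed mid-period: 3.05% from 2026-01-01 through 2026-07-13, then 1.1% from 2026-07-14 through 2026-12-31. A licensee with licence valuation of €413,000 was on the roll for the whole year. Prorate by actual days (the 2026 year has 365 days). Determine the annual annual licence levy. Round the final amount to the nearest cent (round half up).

2026-01-01 to 2026-07-13: 194 days at 3.05% → €413,000 × 3.05% × 194/365 = €6,695.1260
2026-07-14 to 2026-12-31: 171 days at 1.1% → €413,000 × 1.1% × 171/365 = €2,128.3644
Total = €8,823.4904

€8,823.49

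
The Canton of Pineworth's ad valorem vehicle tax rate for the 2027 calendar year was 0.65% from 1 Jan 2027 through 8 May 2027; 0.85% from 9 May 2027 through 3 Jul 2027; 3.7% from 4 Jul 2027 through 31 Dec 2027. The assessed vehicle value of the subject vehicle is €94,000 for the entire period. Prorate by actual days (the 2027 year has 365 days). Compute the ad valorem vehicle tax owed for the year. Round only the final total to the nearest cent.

1 Jan – 8 May 2027: 128 days at 0.65% → €94,000 × 0.65% × 128/365 = €214.2685
9 May – 3 Jul 2027: 56 days at 0.85% → €94,000 × 0.85% × 56/365 = €122.5863
4 Jul – 31 Dec 2027: 181 days at 3.7% → €94,000 × 3.7% × 181/365 = €1,724.7068
Total = €2,061.5616

€2,061.56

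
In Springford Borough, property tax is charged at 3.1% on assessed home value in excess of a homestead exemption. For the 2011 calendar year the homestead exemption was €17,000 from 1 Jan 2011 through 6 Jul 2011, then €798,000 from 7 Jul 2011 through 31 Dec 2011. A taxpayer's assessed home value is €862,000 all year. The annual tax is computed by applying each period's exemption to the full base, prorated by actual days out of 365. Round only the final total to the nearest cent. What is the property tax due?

1 Jan – 6 Jul 2011: 187 days, exemption €17,000 → (€862,000 − €17,000) × 3.1% × 187/365 = €13,420.4521
7 Jul – 31 Dec 2011: 178 days, exemption €798,000 → (€862,000 − €798,000) × 3.1% × 178/365 = €967.5397
Total = €14,387.9918

€14,387.99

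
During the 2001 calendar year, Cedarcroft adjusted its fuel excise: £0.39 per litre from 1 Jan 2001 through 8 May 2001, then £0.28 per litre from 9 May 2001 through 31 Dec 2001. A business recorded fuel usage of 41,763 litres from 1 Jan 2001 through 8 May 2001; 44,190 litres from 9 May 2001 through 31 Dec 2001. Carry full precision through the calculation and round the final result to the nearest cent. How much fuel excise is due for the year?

£28660.77

1 Jan – 8 May 2001: 41,763 litres at £0.39/litre → £16287.57
9 May – 31 Dec 2001: 44,190 litres at £0.28/litre → £12373.20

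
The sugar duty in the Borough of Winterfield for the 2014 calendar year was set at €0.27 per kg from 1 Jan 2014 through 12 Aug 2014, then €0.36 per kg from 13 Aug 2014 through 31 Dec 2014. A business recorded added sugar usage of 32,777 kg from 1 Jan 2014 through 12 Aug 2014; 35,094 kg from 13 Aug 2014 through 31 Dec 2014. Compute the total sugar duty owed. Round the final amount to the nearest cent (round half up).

1 Jan – 12 Aug 2014: 32,777 kg at €0.27/kg → €8,849.79
13 Aug – 31 Dec 2014: 35,094 kg at €0.36/kg → €12,633.84

€21,483.63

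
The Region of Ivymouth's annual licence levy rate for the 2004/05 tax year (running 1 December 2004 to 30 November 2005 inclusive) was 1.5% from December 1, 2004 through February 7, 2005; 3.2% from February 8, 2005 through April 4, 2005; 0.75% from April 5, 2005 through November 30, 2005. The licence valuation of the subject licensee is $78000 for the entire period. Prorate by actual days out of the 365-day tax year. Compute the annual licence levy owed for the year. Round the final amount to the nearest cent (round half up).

$988.78

December 1, 2004 – February 7, 2005: 69 days at 1.5% → $78000 × 1.5% × 69/365 = $221.1781
February 8 – April 4, 2005: 56 days at 3.2% → $78000 × 3.2% × 56/365 = $382.9479
April 5 – November 30, 2005: 240 days at 0.75% → $78000 × 0.75% × 240/365 = $384.6575
Total = $988.7836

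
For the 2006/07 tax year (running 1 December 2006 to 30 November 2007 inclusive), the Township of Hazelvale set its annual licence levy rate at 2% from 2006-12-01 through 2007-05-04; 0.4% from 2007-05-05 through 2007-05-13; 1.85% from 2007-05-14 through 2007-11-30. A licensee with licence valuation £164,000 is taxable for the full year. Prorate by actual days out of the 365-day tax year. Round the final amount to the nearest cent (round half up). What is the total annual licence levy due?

2006-12-01 to 2007-05-04: 155 days at 2% → £164,000 × 2% × 155/365 = £1,392.8767
2007-05-05 to 2007-05-13: 9 days at 0.4% → £164,000 × 0.4% × 9/365 = £16.1753
2007-05-14 to 2007-11-30: 201 days at 1.85% → £164,000 × 1.85% × 201/365 = £1,670.7781
Total = £3,079.8301

£3,079.83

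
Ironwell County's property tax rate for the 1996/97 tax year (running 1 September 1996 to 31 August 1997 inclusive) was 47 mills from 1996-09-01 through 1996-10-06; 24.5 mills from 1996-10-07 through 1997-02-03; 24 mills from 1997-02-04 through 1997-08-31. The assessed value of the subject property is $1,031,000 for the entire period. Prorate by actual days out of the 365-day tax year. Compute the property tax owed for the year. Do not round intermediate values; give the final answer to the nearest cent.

1996-09-01 to 1996-10-06: 36 days at 47 mills → $1,031,000 × 4.7% × 36/365 = $4,779.3205
1996-10-07 to 1997-02-03: 120 days at 24.5 mills → $1,031,000 × 2.45% × 120/365 = $8,304.4932
1997-02-04 to 1997-08-31: 209 days at 24 mills → $1,031,000 × 2.4% × 209/365 = $14,168.4822
Total = $27,252.2959

$27,252.30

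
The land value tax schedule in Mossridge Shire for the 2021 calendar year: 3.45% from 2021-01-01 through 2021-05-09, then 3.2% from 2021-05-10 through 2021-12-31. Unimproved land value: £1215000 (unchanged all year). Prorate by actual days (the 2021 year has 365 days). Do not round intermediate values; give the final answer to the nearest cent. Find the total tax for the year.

£39953.53

2021-01-01 to 2021-05-09: 129 days at 3.45% → £1215000 × 3.45% × 129/365 = £14814.6781
2021-05-10 to 2021-12-31: 236 days at 3.2% → £1215000 × 3.2% × 236/365 = £25138.8493
Total = £39953.5274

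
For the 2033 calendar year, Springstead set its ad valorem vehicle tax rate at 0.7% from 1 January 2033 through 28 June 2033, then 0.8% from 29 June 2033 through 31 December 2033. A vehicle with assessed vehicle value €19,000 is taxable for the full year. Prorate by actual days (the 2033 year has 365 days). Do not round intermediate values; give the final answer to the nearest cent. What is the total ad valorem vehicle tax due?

1 January – 28 June 2033: 179 days at 0.7% → €19,000 × 0.7% × 179/365 = €65.2247
29 June – 31 December 2033: 186 days at 0.8% → €19,000 × 0.8% × 186/365 = €77.4575
Total = €142.6822

€142.68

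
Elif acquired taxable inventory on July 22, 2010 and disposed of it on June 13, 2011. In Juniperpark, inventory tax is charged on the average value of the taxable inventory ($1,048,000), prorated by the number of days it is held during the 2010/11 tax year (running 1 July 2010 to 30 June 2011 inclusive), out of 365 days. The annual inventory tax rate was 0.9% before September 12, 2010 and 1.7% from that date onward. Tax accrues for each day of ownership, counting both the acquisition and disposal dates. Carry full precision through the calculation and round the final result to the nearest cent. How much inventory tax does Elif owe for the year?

$14,766.75

July 22 – September 11, 2010: 52 days at 0.9% → $1,048,000 × 0.9% × 52/365 = $1,343.7370
September 12, 2010 – June 13, 2011: 275 days at 1.7% → $1,048,000 × 1.7% × 275/365 = $13,423.0137
Total = $14,766.7507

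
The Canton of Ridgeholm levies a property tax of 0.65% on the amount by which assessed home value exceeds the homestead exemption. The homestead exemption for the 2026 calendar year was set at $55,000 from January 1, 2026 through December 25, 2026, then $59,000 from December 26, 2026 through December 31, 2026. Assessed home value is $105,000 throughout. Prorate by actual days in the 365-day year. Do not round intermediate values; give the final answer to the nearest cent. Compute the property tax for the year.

$324.57

January 1 – December 25, 2026: 359 days, exemption $55,000 → ($105,000 − $55,000) × 0.65% × 359/365 = $319.6575
December 26 – December 31, 2026: 6 days, exemption $59,000 → ($105,000 − $59,000) × 0.65% × 6/365 = $4.9151
Total = $324.5726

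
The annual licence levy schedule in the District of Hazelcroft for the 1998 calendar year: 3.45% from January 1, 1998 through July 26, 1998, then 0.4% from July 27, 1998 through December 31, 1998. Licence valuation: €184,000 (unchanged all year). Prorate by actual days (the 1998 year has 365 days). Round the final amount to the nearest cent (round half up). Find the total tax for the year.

January 1 – July 26, 1998: 207 days at 3.45% → €184,000 × 3.45% × 207/365 = €3,600.0986
July 27 – December 31, 1998: 158 days at 0.4% → €184,000 × 0.4% × 158/365 = €318.5973
Total = €3,918.6959

€3,918.70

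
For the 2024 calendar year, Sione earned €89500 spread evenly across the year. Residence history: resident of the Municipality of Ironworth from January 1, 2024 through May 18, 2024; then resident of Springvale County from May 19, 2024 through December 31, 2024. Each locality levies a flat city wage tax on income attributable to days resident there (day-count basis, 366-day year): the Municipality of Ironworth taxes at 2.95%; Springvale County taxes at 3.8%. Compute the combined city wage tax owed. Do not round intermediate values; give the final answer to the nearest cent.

€3112.08

The Municipality of Ironworth, January 1 – May 18, 2024: 139 days → €89500 × 2.95% × 139/366 = €1002.7179
Springvale County, May 19 – December 31, 2024: 227 days → €89500 × 3.8% × 227/366 = €2109.3634
Total = €3112.0813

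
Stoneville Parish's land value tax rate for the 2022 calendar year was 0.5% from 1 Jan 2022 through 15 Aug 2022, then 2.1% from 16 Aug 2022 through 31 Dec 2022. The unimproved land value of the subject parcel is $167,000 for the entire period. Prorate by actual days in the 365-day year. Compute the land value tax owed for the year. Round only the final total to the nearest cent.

1 Jan – 15 Aug 2022: 227 days at 0.5% → $167,000 × 0.5% × 227/365 = $519.3014
16 Aug – 31 Dec 2022: 138 days at 2.1% → $167,000 × 2.1% × 138/365 = $1,325.9342
Total = $1,845.2356

$1,845.24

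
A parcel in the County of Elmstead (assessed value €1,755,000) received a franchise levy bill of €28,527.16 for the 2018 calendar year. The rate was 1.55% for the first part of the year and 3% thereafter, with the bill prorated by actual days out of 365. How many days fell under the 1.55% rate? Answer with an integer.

346 days

Let d = days at the first rate; then 365 − d days at the second rate.
€1,755,000 × [1.55%·d + 3%·(365−d)] / 365 = €28,527.16
Solving gives d = 346, so the new rate took effect on December 13, 2018.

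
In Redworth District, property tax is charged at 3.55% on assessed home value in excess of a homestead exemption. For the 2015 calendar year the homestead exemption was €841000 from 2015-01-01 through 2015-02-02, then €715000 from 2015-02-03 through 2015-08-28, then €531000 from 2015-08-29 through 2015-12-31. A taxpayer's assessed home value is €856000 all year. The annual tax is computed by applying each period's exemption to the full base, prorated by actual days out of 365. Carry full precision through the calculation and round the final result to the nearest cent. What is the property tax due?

€6838.08

2015-01-01 to 2015-02-02: 33 days, exemption €841000 → (€856000 − €841000) × 3.55% × 33/365 = €48.1438
2015-02-03 to 2015-08-28: 207 days, exemption €715000 → (€856000 − €715000) × 3.55% × 207/365 = €2838.7356
2015-08-29 to 2015-12-31: 125 days, exemption €531000 → (€856000 − €531000) × 3.55% × 125/365 = €3951.1986
Total = €6838.0781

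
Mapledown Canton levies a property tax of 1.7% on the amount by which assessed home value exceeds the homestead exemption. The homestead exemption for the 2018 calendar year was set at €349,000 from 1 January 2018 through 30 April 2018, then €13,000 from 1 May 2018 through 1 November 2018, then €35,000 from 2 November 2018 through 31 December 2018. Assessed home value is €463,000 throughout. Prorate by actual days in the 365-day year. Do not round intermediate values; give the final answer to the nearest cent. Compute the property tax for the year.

1 January – 30 April 2018: 120 days, exemption €349,000 → (€463,000 − €349,000) × 1.7% × 120/365 = €637.1507
1 May – 1 November 2018: 185 days, exemption €13,000 → (€463,000 − €13,000) × 1.7% × 185/365 = €3,877.3973
2 November – 31 December 2018: 60 days, exemption €35,000 → (€463,000 − €35,000) × 1.7% × 60/365 = €1,196.0548
Total = €5,710.6027

€5,710.60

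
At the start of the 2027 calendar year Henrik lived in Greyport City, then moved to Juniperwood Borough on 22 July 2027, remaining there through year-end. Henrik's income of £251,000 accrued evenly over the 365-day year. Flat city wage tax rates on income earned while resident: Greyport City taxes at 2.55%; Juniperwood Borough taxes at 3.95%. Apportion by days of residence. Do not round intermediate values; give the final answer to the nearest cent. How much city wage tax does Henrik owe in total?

£7,969.77

Greyport City, 1 January – 21 July 2027: 202 days → £251,000 × 2.55% × 202/365 = £3,542.1945
Juniperwood Borough, 22 July – 31 December 2027: 163 days → £251,000 × 3.95% × 163/365 = £4,427.5712
Total = £7,969.7658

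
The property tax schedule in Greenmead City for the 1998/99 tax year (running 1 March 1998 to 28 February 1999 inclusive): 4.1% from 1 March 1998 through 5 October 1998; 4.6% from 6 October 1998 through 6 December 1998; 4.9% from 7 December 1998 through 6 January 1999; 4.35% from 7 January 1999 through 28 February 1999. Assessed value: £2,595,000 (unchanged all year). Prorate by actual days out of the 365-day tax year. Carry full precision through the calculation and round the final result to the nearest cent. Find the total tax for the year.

1 March – 5 October 1998: 219 days at 4.1% → £2,595,000 × 4.1% × 219/365 = £63,837.0000
6 October – 6 December 1998: 62 days at 4.6% → £2,595,000 × 4.6% × 62/365 = £20,276.5479
7 December 1998 – 6 January 1999: 31 days at 4.9% → £2,595,000 × 4.9% × 31/365 = £10,799.4658
7 January – 28 February 1999: 53 days at 4.35% → £2,595,000 × 4.35% × 53/365 = £16,391.1575
Total = £111,304.1712

£111,304.17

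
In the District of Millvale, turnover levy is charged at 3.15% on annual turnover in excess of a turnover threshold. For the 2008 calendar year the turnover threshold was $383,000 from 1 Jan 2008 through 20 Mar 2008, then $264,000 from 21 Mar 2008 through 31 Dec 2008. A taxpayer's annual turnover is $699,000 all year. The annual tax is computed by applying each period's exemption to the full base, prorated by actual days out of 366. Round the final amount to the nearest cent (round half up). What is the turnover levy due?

$12,883.16

1 Jan – 20 Mar 2008: 80 days, exemption $383,000 → ($699,000 − $383,000) × 3.15% × 80/366 = $2,175.7377
21 Mar – 31 Dec 2008: 286 days, exemption $264,000 → ($699,000 − $264,000) × 3.15% × 286/366 = $10,707.4180
Total = $12,883.1557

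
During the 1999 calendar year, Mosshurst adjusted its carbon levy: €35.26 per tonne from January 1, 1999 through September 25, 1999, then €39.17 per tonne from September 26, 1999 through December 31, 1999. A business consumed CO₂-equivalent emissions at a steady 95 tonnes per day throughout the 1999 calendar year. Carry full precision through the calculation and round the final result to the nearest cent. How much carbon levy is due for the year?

January 1 – September 25, 1999: 268 days × 95 tonnes/day = 25,460 tonnes at €35.26/tonne → €897719.60
September 26 – December 31, 1999: 97 days × 95 tonnes/day = 9,215 tonnes at €39.17/tonne → €360951.55

€1258671.15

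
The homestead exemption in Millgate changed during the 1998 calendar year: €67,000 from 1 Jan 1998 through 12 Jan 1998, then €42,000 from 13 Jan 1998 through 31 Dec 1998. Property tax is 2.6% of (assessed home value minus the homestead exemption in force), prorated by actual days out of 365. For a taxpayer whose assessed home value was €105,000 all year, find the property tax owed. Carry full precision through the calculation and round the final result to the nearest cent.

€1,616.63

1 Jan – 12 Jan 1998: 12 days, exemption €67,000 → (€105,000 − €67,000) × 2.6% × 12/365 = €32.4822
13 Jan – 31 Dec 1998: 353 days, exemption €42,000 → (€105,000 − €42,000) × 2.6% × 353/365 = €1,584.1479
Total = €1,616.6301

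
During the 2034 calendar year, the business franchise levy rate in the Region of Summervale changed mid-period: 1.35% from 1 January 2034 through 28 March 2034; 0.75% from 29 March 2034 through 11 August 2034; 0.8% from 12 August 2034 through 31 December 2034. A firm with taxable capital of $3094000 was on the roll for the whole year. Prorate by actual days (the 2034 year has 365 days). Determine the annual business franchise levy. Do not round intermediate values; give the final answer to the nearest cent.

1 January – 28 March 2034: 87 days at 1.35% → $3094000 × 1.35% × 87/365 = $9955.8986
29 March – 11 August 2034: 136 days at 0.75% → $3094000 × 0.75% × 136/365 = $8646.2466
12 August – 31 December 2034: 142 days at 0.8% → $3094000 × 0.8% × 142/365 = $9629.5452
Total = $28231.6904

$28231.69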